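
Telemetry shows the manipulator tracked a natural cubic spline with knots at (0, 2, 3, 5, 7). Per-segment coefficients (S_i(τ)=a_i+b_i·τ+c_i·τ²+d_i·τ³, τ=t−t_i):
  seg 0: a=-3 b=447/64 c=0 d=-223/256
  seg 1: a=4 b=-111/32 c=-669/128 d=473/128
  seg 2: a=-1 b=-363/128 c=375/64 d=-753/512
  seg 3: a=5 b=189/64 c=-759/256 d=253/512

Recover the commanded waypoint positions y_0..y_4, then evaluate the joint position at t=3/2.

y_0=-3 y_1=4 y_2=-1 y_3=5 y_4=3
S(3/2) = 9291/2048

y_0 = S_0(0) = a_0 = -3
y_1 = S_1(0) = a_1 = 4
y_2 = S_2(0) = a_2 = -1
y_3 = S_3(0) = a_3 = 5
y_4 = S_3(2) = 3
t_q=3/2 is in segment 0 (τ=3/2); S_0(τ)=9291/2048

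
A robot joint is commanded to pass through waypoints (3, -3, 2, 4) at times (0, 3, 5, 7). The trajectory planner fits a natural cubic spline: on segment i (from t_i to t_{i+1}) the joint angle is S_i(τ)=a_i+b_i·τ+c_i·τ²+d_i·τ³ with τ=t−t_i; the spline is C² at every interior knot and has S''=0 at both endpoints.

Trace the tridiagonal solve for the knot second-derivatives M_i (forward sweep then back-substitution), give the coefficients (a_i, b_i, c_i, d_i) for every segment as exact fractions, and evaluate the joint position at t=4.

  seg 0: a=3 b=-269/76 c=0 d=13/76
  seg 1: a=-3 b=41/38 c=117/76 d=-63/152
  seg 2: a=2 b=43/19 c=-18/19 d=3/19
S(4) = -121/152

Δ: Δ0=-2, Δ1=5/2, Δ2=1
row 1: diag=10, rhs=27; c'=1/5, d'=27/10
row 2: denom=8−2·1/5=38/5; d'=(-9−2·27/10)/(38/5)=-36/19
back: M2=-36/19
back: M1=27/10−1/5·-36/19=117/38
M: M0=0, M1=117/38, M2=-36/19, M3=0
seg 0: a=3, c=M0/2=0, d=(M1−M0)/(6·3)=13/76, b=Δ0−h0·(2M0+M1)/6=-269/76
seg 1: a=-3, c=M1/2=117/76, d=(M2−M1)/(6·2)=-63/152, b=Δ1−h1·(2M1+M2)/6=41/38
seg 2: a=2, c=M2/2=-18/19, d=(M3−M2)/(6·2)=3/19, b=Δ2−h2·(2M2+M3)/6=43/19
t_q=4 → seg 1, τ=1; S=-3+41/38·τ+117/76·τ²+-63/152·τ³=-121/152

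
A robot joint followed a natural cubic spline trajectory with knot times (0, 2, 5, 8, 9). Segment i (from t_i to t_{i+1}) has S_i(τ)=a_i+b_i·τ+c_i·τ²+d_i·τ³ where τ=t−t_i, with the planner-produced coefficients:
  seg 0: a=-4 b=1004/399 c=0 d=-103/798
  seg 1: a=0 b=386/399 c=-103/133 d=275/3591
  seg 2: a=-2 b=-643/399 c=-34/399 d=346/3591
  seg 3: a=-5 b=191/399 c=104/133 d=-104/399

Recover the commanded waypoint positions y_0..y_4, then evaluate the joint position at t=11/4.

y_0 = S_0(0) = a_0 = -4
y_1 = S_1(0) = a_1 = 0
y_2 = S_2(0) = a_2 = -2
y_3 = S_3(0) = a_3 = -5
y_4 = S_3(1) = -4
t_q=11/4 is in segment 1 (τ=3/4); S_1(τ)=2743/8512

y_0=-4 y_1=0 y_2=-2 y_3=-5 y_4=-4
S(11/4) = 2743/8512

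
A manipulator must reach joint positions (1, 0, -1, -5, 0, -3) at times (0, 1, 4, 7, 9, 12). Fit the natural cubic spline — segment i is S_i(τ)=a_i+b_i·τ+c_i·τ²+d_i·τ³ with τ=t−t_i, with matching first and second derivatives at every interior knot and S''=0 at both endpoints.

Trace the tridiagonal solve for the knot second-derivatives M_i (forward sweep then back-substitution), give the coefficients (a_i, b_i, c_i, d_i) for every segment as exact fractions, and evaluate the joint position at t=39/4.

Δ: Δ0=-1, Δ1=-1/3, Δ2=-4/3, Δ3=5/2, Δ4=-1
row 1: diag=8, rhs=4; c'=3/8, d'=1/2
row 2: denom=12−3·3/8=87/8; d'=(-6−3·1/2)/(87/8)=-20/29
row 3: denom=10−3·8/29=266/29; d'=(23−3·-20/29)/(266/29)=727/266
row 4: denom=10−2·29/133=1272/133; d'=(-21−2·727/266)/(1272/133)=-440/159
back: M4=-440/159
back: M3=727/266−29/133·-440/159=1061/318
back: M2=-20/29−8/29·1061/318=-256/159
back: M1=1/2−3/8·-256/159=117/106
M: M0=0, M1=117/106, M2=-256/159, M3=1061/318, M4=-440/159, M5=0
seg 0: a=1, c=M0/2=0, d=(M1−M0)/(6·1)=39/212, b=Δ0−h0·(2M0+M1)/6=-251/212
seg 1: a=0, c=M1/2=117/212, d=(M2−M1)/(6·3)=-863/5724, b=Δ1−h1·(2M1+M2)/6=-67/106
seg 2: a=-1, c=M2/2=-128/159, d=(M3−M2)/(6·3)=1573/5724, b=Δ2−h2·(2M2+M3)/6=-295/212
seg 3: a=-5, c=M3/2=1061/636, d=(M4−M3)/(6·2)=-647/1272, b=Δ3−h3·(2M3+M4)/6=127/106
seg 4: a=0, c=M4/2=-220/159, d=(M5−M4)/(6·3)=220/1431, b=Δ4−h4·(2M4+M5)/6=281/159
t_q=39/4 → seg 4, τ=3/4; S=0+281/159·τ+-220/159·τ²+220/1431·τ³=519/848

  seg 0: a=1 b=-251/212 c=0 d=39/212
  seg 1: a=0 b=-67/106 c=117/212 d=-863/5724
  seg 2: a=-1 b=-295/212 c=-128/159 d=1573/5724
  seg 3: a=-5 b=127/106 c=1061/636 d=-647/1272
  seg 4: a=0 b=281/159 c=-220/159 d=220/1431
S(39/4) = 519/848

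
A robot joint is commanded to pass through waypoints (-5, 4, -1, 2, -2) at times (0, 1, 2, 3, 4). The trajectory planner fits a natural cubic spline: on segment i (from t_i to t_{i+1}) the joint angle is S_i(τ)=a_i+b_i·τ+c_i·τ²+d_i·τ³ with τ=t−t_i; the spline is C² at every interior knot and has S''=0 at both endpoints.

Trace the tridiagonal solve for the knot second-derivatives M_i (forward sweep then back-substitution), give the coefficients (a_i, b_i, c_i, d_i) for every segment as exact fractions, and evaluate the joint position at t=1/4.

  seg 0: a=-5 b=753/56 c=0 d=-249/56
  seg 1: a=4 b=3/28 c=-747/56 d=461/56
  seg 2: a=-1 b=-15/8 c=159/14 d=-363/56
  seg 3: a=2 b=39/28 c=-453/56 d=151/56
S(1/4) = -6121/3584

Δ: Δ0=9, Δ1=-5, Δ2=3, Δ3=-4
row 1: diag=4, rhs=-84; c'=1/4, d'=-21
row 2: denom=4−1·1/4=15/4; d'=(48−1·-21)/(15/4)=92/5
row 3: denom=4−1·4/15=56/15; d'=(-42−1·92/5)/(56/15)=-453/28
back: M3=-453/28
back: M2=92/5−4/15·-453/28=159/7
back: M1=-21−1/4·159/7=-747/28
M: M0=0, M1=-747/28, M2=159/7, M3=-453/28, M4=0
seg 0: a=-5, c=M0/2=0, d=(M1−M0)/(6·1)=-249/56, b=Δ0−h0·(2M0+M1)/6=753/56
seg 1: a=4, c=M1/2=-747/56, d=(M2−M1)/(6·1)=461/56, b=Δ1−h1·(2M1+M2)/6=3/28
seg 2: a=-1, c=M2/2=159/14, d=(M3−M2)/(6·1)=-363/56, b=Δ2−h2·(2M2+M3)/6=-15/8
seg 3: a=2, c=M3/2=-453/56, d=(M4−M3)/(6·1)=151/56, b=Δ3−h3·(2M3+M4)/6=39/28
t_q=1/4 → seg 0, τ=1/4; S=-5+753/56·τ+0·τ²+-249/56·τ³=-6121/3584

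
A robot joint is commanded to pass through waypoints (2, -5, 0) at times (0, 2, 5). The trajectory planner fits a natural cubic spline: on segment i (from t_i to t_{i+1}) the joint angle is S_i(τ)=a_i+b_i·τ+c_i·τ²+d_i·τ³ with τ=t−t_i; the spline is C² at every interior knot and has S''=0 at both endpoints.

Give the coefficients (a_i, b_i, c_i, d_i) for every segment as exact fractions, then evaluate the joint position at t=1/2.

  seg 0: a=2 b=-68/15 c=0 d=31/120
  seg 1: a=-5 b=-43/30 c=31/20 d=-31/180
S(1/2) = -15/64

Δ: Δ0=-7/2, Δ1=5/3
row 1: diag=10, rhs=31; c'=3/10, d'=31/10
back: M1=31/10
M: M0=0, M1=31/10, M2=0
seg 0: a=2, c=M0/2=0, d=(M1−M0)/(6·2)=31/120, b=Δ0−h0·(2M0+M1)/6=-68/15
seg 1: a=-5, c=M1/2=31/20, d=(M2−M1)/(6·3)=-31/180, b=Δ1−h1·(2M1+M2)/6=-43/30
t_q=1/2 → seg 0, τ=1/2; S=2+-68/15·τ+0·τ²+31/120·τ³=-15/64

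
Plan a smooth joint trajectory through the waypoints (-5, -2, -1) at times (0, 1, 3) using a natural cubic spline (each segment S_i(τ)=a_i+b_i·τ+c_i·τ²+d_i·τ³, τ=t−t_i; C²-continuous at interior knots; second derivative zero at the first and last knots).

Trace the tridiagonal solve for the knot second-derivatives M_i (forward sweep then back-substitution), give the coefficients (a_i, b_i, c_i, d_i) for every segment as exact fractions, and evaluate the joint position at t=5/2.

  seg 0: a=-5 b=41/12 c=0 d=-5/12
  seg 1: a=-2 b=13/6 c=-5/4 d=5/24
S(5/2) = -55/64

Δ: Δ0=3, Δ1=1/2
row 1: diag=6, rhs=-15; c'=1/3, d'=-5/2
back: M1=-5/2
M: M0=0, M1=-5/2, M2=0
seg 0: a=-5, c=M0/2=0, d=(M1−M0)/(6·1)=-5/12, b=Δ0−h0·(2M0+M1)/6=41/12
seg 1: a=-2, c=M1/2=-5/4, d=(M2−M1)/(6·2)=5/24, b=Δ1−h1·(2M1+M2)/6=13/6
t_q=5/2 → seg 1, τ=3/2; S=-2+13/6·τ+-5/4·τ²+5/24·τ³=-55/64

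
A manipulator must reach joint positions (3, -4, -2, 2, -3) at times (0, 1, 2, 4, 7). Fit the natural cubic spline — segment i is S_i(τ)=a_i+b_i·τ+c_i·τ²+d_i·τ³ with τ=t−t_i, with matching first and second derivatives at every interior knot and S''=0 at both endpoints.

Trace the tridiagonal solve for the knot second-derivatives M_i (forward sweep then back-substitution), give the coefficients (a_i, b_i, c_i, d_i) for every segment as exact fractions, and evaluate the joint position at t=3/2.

  seg 0: a=3 b=-2992/321 c=0 d=745/321
  seg 1: a=-4 b=-757/321 c=745/107 d=-836/321
  seg 2: a=-2 b=1205/321 c=-91/107 d=-17/1284
  seg 3: a=2 b=62/321 c=-199/214 d=199/1926
S(3/2) = -1611/428

Δ: Δ0=-7, Δ1=2, Δ2=2, Δ3=-5/3
row 1: diag=4, rhs=54; c'=1/4, d'=27/2
row 2: denom=6−1·1/4=23/4; d'=(0−1·27/2)/(23/4)=-54/23
row 3: denom=10−2·8/23=214/23; d'=(-22−2·-54/23)/(214/23)=-199/107
back: M3=-199/107
back: M2=-54/23−8/23·-199/107=-182/107
back: M1=27/2−1/4·-182/107=1490/107
M: M0=0, M1=1490/107, M2=-182/107, M3=-199/107, M4=0
seg 0: a=3, c=M0/2=0, d=(M1−M0)/(6·1)=745/321, b=Δ0−h0·(2M0+M1)/6=-2992/321
seg 1: a=-4, c=M1/2=745/107, d=(M2−M1)/(6·1)=-836/321, b=Δ1−h1·(2M1+M2)/6=-757/321
seg 2: a=-2, c=M2/2=-91/107, d=(M3−M2)/(6·2)=-17/1284, b=Δ2−h2·(2M2+M3)/6=1205/321
seg 3: a=2, c=M3/2=-199/214, d=(M4−M3)/(6·3)=199/1926, b=Δ3−h3·(2M3+M4)/6=62/321
t_q=3/2 → seg 1, τ=1/2; S=-4+-757/321·τ+745/107·τ²+-836/321·τ³=-1611/428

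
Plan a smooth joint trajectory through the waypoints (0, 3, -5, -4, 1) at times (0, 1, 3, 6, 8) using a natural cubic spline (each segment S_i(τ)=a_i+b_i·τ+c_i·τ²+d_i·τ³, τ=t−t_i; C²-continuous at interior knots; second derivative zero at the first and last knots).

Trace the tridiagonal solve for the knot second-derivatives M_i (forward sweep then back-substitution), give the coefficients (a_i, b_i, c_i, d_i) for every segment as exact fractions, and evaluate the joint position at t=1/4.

Δ: Δ0=3, Δ1=-4, Δ2=1/3, Δ3=5/2
row 1: diag=6, rhs=-42; c'=1/3, d'=-7
row 2: denom=10−2·1/3=28/3; d'=(26−2·-7)/(28/3)=30/7
row 3: denom=10−3·9/28=253/28; d'=(13−3·30/7)/(253/28)=4/253
back: M3=4/253
back: M2=30/7−9/28·4/253=1083/253
back: M1=-7−1/3·1083/253=-2132/253
M: M0=0, M1=-2132/253, M2=1083/253, M3=4/253, M4=0
seg 0: a=0, c=M0/2=0, d=(M1−M0)/(6·1)=-1066/759, b=Δ0−h0·(2M0+M1)/6=3343/759
seg 1: a=3, c=M1/2=-1066/253, d=(M2−M1)/(6·2)=3215/3036, b=Δ1−h1·(2M1+M2)/6=145/759
seg 2: a=-5, c=M2/2=1083/506, d=(M3−M2)/(6·3)=-1079/4554, b=Δ2−h2·(2M2+M3)/6=-3002/759
seg 3: a=-4, c=M3/2=2/253, d=(M4−M3)/(6·2)=-1/759, b=Δ3−h3·(2M3+M4)/6=3779/1518
t_q=1/4 → seg 0, τ=1/4; S=0+3343/759·τ+0·τ²+-1066/759·τ³=8737/8096

  seg 0: a=0 b=3343/759 c=0 d=-1066/759
  seg 1: a=3 b=145/759 c=-1066/253 d=3215/3036
  seg 2: a=-5 b=-3002/759 c=1083/506 d=-1079/4554
  seg 3: a=-4 b=3779/1518 c=2/253 d=-1/759
S(1/4) = 8737/8096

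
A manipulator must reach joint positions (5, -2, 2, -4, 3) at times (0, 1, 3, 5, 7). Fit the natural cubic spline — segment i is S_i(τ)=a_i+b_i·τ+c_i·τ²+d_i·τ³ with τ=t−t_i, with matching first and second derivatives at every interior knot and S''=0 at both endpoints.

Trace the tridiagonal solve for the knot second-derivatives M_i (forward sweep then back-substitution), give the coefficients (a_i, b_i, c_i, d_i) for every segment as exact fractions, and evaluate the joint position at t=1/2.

Δ: Δ0=-7, Δ1=2, Δ2=-3, Δ3=7/2
row 1: diag=6, rhs=54; c'=1/3, d'=9
row 2: denom=8−2·1/3=22/3; d'=(-30−2·9)/(22/3)=-72/11
row 3: denom=8−2·3/11=82/11; d'=(39−2·-72/11)/(82/11)=573/82
back: M3=573/82
back: M2=-72/11−3/11·573/82=-693/82
back: M1=9−1/3·-693/82=969/82
M: M0=0, M1=969/82, M2=-693/82, M3=573/82, M4=0
seg 0: a=5, c=M0/2=0, d=(M1−M0)/(6·1)=323/164, b=Δ0−h0·(2M0+M1)/6=-1471/164
seg 1: a=-2, c=M1/2=969/164, d=(M2−M1)/(6·2)=-277/164, b=Δ1−h1·(2M1+M2)/6=-251/82
seg 2: a=2, c=M2/2=-693/164, d=(M3−M2)/(6·2)=211/164, b=Δ2−h2·(2M2+M3)/6=25/82
seg 3: a=-4, c=M3/2=573/164, d=(M4−M3)/(6·2)=-191/328, b=Δ3−h3·(2M3+M4)/6=-95/82
t_q=1/2 → seg 0, τ=1/2; S=5+-1471/164·τ+0·τ²+323/164·τ³=999/1312

  seg 0: a=5 b=-1471/164 c=0 d=323/164
  seg 1: a=-2 b=-251/82 c=969/164 d=-277/164
  seg 2: a=2 b=25/82 c=-693/164 d=211/164
  seg 3: a=-4 b=-95/82 c=573/164 d=-191/328
S(1/2) = 999/1312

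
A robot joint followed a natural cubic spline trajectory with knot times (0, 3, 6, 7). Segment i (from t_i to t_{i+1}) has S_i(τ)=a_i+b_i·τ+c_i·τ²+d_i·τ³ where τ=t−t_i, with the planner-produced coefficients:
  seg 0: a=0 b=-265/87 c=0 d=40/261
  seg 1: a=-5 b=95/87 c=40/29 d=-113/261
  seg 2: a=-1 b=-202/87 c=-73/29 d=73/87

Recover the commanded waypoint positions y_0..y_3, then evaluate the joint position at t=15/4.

y_0=0 y_1=-5 y_2=-1 y_3=-5
S(15/4) = -6659/1856

y_0 = S_0(0) = a_0 = 0
y_1 = S_1(0) = a_1 = -5
y_2 = S_2(0) = a_2 = -1
y_3 = S_2(1) = -5
t_q=15/4 is in segment 1 (τ=3/4); S_1(τ)=-6659/1856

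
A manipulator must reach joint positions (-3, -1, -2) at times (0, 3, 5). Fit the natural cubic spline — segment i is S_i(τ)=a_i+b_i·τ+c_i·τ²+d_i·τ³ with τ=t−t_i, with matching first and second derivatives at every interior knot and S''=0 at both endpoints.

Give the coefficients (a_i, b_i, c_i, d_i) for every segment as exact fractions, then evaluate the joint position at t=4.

Δ: Δ0=2/3, Δ1=-1/2
row 1: diag=10, rhs=-7; c'=1/5, d'=-7/10
back: M1=-7/10
M: M0=0, M1=-7/10, M2=0
seg 0: a=-3, c=M0/2=0, d=(M1−M0)/(6·3)=-7/180, b=Δ0−h0·(2M0+M1)/6=61/60
seg 1: a=-1, c=M1/2=-7/20, d=(M2−M1)/(6·2)=7/120, b=Δ1−h1·(2M1+M2)/6=-1/30
t_q=4 → seg 1, τ=1; S=-1+-1/30·τ+-7/20·τ²+7/120·τ³=-53/40

  seg 0: a=-3 b=61/60 c=0 d=-7/180
  seg 1: a=-1 b=-1/30 c=-7/20 d=7/120
S(4) = -53/40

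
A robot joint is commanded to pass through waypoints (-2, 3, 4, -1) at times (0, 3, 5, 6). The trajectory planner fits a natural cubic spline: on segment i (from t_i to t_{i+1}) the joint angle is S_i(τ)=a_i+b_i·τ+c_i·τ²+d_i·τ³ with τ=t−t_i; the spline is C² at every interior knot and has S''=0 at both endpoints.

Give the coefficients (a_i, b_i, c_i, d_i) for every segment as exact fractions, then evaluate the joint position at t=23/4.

Δ: Δ0=5/3, Δ1=1/2, Δ2=-5
row 1: diag=10, rhs=-7; c'=1/5, d'=-7/10
row 2: denom=6−2·1/5=28/5; d'=(-33−2·-7/10)/(28/5)=-79/14
back: M2=-79/14
back: M1=-7/10−1/5·-79/14=3/7
M: M0=0, M1=3/7, M2=-79/14, M3=0
seg 0: a=-2, c=M0/2=0, d=(M1−M0)/(6·3)=1/42, b=Δ0−h0·(2M0+M1)/6=61/42
seg 1: a=3, c=M1/2=3/14, d=(M2−M1)/(6·2)=-85/168, b=Δ1−h1·(2M1+M2)/6=44/21
seg 2: a=4, c=M2/2=-79/28, d=(M3−M2)/(6·1)=79/84, b=Δ2−h2·(2M2+M3)/6=-131/42
t_q=23/4 → seg 2, τ=3/4; S=4+-131/42·τ+-79/28·τ²+79/84·τ³=843/1792

  seg 0: a=-2 b=61/42 c=0 d=1/42
  seg 1: a=3 b=44/21 c=3/14 d=-85/168
  seg 2: a=4 b=-131/42 c=-79/28 d=79/84
S(23/4) = 843/1792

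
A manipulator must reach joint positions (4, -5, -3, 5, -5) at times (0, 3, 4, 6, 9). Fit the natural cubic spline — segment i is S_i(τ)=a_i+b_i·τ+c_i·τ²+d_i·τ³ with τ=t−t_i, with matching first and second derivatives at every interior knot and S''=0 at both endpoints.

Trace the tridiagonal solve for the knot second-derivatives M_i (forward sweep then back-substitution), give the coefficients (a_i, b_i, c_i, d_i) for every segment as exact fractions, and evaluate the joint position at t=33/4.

  seg 0: a=4 b=-1025/219 c=0 d=368/1971
  seg 1: a=-5 b=79/219 c=368/219 d=-3/73
  seg 2: a=-3 b=788/219 c=341/219 d=-99/146
  seg 3: a=5 b=370/219 c=-550/219 d=550/1971
S(33/4) = -1715/2336

Δ: Δ0=-3, Δ1=2, Δ2=4, Δ3=-10/3
row 1: diag=8, rhs=30; c'=1/8, d'=15/4
row 2: denom=6−1·1/8=47/8; d'=(12−1·15/4)/(47/8)=66/47
row 3: denom=10−2·16/47=438/47; d'=(-44−2·66/47)/(438/47)=-1100/219
back: M3=-1100/219
back: M2=66/47−16/47·-1100/219=682/219
back: M1=15/4−1/8·682/219=736/219
M: M0=0, M1=736/219, M2=682/219, M3=-1100/219, M4=0
seg 0: a=4, c=M0/2=0, d=(M1−M0)/(6·3)=368/1971, b=Δ0−h0·(2M0+M1)/6=-1025/219
seg 1: a=-5, c=M1/2=368/219, d=(M2−M1)/(6·1)=-3/73, b=Δ1−h1·(2M1+M2)/6=79/219
seg 2: a=-3, c=M2/2=341/219, d=(M3−M2)/(6·2)=-99/146, b=Δ2−h2·(2M2+M3)/6=788/219
seg 3: a=5, c=M3/2=-550/219, d=(M4−M3)/(6·3)=550/1971, b=Δ3−h3·(2M3+M4)/6=370/219
t_q=33/4 → seg 3, τ=9/4; S=5+370/219·τ+-550/219·τ²+550/1971·τ³=-1715/2336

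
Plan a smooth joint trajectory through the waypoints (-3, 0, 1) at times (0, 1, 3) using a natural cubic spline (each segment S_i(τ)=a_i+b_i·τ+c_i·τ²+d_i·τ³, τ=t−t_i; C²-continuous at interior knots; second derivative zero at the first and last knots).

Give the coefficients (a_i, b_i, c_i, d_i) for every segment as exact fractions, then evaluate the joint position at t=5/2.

  seg 0: a=-3 b=41/12 c=0 d=-5/12
  seg 1: a=0 b=13/6 c=-5/4 d=5/24
S(5/2) = 73/64

Δ: Δ0=3, Δ1=1/2
row 1: diag=6, rhs=-15; c'=1/3, d'=-5/2
back: M1=-5/2
M: M0=0, M1=-5/2, M2=0
seg 0: a=-3, c=M0/2=0, d=(M1−M0)/(6·1)=-5/12, b=Δ0−h0·(2M0+M1)/6=41/12
seg 1: a=0, c=M1/2=-5/4, d=(M2−M1)/(6·2)=5/24, b=Δ1−h1·(2M1+M2)/6=13/6
t_q=5/2 → seg 1, τ=3/2; S=0+13/6·τ+-5/4·τ²+5/24·τ³=73/64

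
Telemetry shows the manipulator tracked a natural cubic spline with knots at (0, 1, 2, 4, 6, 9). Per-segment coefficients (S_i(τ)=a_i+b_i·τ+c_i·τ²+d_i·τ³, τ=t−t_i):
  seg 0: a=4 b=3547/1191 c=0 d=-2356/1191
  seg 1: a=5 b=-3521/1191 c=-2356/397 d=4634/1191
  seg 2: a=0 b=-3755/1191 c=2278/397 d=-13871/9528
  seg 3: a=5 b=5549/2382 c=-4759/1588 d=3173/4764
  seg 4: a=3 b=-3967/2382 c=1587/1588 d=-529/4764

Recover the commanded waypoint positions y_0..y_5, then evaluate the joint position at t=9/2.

y_0=4 y_1=5 y_2=0 y_3=5 y_4=3 y_5=4
S(9/2) = 69857/12704

y_0 = S_0(0) = a_0 = 4
y_1 = S_1(0) = a_1 = 5
y_2 = S_2(0) = a_2 = 0
y_3 = S_3(0) = a_3 = 5
y_4 = S_4(0) = a_4 = 3
y_5 = S_4(3) = 4
t_q=9/2 is in segment 3 (τ=1/2); S_3(τ)=69857/12704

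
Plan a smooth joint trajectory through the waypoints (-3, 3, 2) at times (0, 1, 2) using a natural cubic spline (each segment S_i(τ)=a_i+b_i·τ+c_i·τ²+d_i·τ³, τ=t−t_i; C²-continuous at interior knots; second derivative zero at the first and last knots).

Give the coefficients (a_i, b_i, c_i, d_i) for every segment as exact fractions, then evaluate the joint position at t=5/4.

Δ: Δ0=6, Δ1=-1
row 1: diag=4, rhs=-42; c'=1/4, d'=-21/2
back: M1=-21/2
M: M0=0, M1=-21/2, M2=0
seg 0: a=-3, c=M0/2=0, d=(M1−M0)/(6·1)=-7/4, b=Δ0−h0·(2M0+M1)/6=31/4
seg 1: a=3, c=M1/2=-21/4, d=(M2−M1)/(6·1)=7/4, b=Δ1−h1·(2M1+M2)/6=5/2
t_q=5/4 → seg 1, τ=1/4; S=3+5/2·τ+-21/4·τ²+7/4·τ³=851/256

  seg 0: a=-3 b=31/4 c=0 d=-7/4
  seg 1: a=3 b=5/2 c=-21/4 d=7/4
S(5/4) = 851/256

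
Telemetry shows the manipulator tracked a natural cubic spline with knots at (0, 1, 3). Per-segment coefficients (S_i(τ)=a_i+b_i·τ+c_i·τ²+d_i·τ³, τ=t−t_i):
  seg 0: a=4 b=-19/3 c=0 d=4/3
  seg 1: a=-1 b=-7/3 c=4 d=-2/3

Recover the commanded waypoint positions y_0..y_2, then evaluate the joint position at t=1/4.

y_0 = S_0(0) = a_0 = 4
y_1 = S_1(0) = a_1 = -1
y_2 = S_1(2) = 5
t_q=1/4 is in segment 0 (τ=1/4); S_0(τ)=39/16

y_0=4 y_1=-1 y_2=5
S(1/4) = 39/16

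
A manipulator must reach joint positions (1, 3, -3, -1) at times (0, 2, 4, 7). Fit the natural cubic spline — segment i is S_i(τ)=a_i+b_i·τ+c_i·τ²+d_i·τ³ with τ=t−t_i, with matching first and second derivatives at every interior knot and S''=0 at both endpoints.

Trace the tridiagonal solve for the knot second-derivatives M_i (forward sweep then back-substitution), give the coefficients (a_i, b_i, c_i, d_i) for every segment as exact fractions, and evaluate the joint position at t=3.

  seg 0: a=1 b=128/57 c=0 d=-71/228
  seg 1: a=3 b=-85/57 c=-71/38 d=127/228
  seg 2: a=-3 b=-130/57 c=28/19 d=-28/171
S(3) = 15/76

Δ: Δ0=1, Δ1=-3, Δ2=2/3
row 1: diag=8, rhs=-24; c'=1/4, d'=-3
row 2: denom=10−2·1/4=19/2; d'=(22−2·-3)/(19/2)=56/19
back: M2=56/19
back: M1=-3−1/4·56/19=-71/19
M: M0=0, M1=-71/19, M2=56/19, M3=0
seg 0: a=1, c=M0/2=0, d=(M1−M0)/(6·2)=-71/228, b=Δ0−h0·(2M0+M1)/6=128/57
seg 1: a=3, c=M1/2=-71/38, d=(M2−M1)/(6·2)=127/228, b=Δ1−h1·(2M1+M2)/6=-85/57
seg 2: a=-3, c=M2/2=28/19, d=(M3−M2)/(6·3)=-28/171, b=Δ2−h2·(2M2+M3)/6=-130/57
t_q=3 → seg 1, τ=1; S=3+-85/57·τ+-71/38·τ²+127/228·τ³=15/76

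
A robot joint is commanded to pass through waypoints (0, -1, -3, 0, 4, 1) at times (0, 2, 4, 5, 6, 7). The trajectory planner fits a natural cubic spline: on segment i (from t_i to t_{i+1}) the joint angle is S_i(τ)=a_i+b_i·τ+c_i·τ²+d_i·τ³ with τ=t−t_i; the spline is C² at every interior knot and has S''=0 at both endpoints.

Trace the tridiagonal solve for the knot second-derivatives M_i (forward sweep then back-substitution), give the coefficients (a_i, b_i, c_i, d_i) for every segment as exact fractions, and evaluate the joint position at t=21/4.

  seg 0: a=0 b=-8/157 c=0 d=-141/1256
  seg 1: a=-1 b=-439/314 c=-423/628 d=137/314
  seg 2: a=-3 b=359/314 c=1221/628 d=-55/628
  seg 3: a=0 b=2995/628 c=264/157 d=-1539/628
  seg 4: a=4 b=245/314 c=-3561/628 d=1187/628
S(21/4) = 50605/40192

Δ: Δ0=-1/2, Δ1=-1, Δ2=3, Δ3=4, Δ4=-3
row 1: diag=8, rhs=-3; c'=1/4, d'=-3/8
row 2: denom=6−2·1/4=11/2; d'=(24−2·-3/8)/(11/2)=9/2
row 3: denom=4−1·2/11=42/11; d'=(6−1·9/2)/(42/11)=11/28
row 4: denom=4−1·11/42=157/42; d'=(-42−1·11/28)/(157/42)=-3561/314
back: M4=-3561/314
back: M3=11/28−11/42·-3561/314=528/157
back: M2=9/2−2/11·528/157=1221/314
back: M1=-3/8−1/4·1221/314=-423/314
M: M0=0, M1=-423/314, M2=1221/314, M3=528/157, M4=-3561/314, M5=0
seg 0: a=0, c=M0/2=0, d=(M1−M0)/(6·2)=-141/1256, b=Δ0−h0·(2M0+M1)/6=-8/157
seg 1: a=-1, c=M1/2=-423/628, d=(M2−M1)/(6·2)=137/314, b=Δ1−h1·(2M1+M2)/6=-439/314
seg 2: a=-3, c=M2/2=1221/628, d=(M3−M2)/(6·1)=-55/628, b=Δ2−h2·(2M2+M3)/6=359/314
seg 3: a=0, c=M3/2=264/157, d=(M4−M3)/(6·1)=-1539/628, b=Δ3−h3·(2M3+M4)/6=2995/628
seg 4: a=4, c=M4/2=-3561/628, d=(M5−M4)/(6·1)=1187/628, b=Δ4−h4·(2M4+M5)/6=245/314
t_q=21/4 → seg 3, τ=1/4; S=0+2995/628·τ+264/157·τ²+-1539/628·τ³=50605/40192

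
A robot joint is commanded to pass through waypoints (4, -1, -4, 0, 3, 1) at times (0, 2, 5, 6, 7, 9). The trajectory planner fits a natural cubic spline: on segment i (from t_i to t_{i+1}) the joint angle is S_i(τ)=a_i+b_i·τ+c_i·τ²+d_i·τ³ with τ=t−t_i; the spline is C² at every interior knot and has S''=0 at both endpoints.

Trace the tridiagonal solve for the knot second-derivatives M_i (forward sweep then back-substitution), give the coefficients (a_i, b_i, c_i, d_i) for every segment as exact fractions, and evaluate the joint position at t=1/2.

Δ: Δ0=-5/2, Δ1=-1, Δ2=4, Δ3=3, Δ4=-1
row 1: diag=10, rhs=9; c'=3/10, d'=9/10
row 2: denom=8−3·3/10=71/10; d'=(30−3·9/10)/(71/10)=273/71
row 3: denom=4−1·10/71=274/71; d'=(-6−1·273/71)/(274/71)=-699/274
row 4: denom=6−1·71/274=1573/274; d'=(-24−1·-699/274)/(1573/274)=-5877/1573
back: M4=-5877/1573
back: M3=-699/274−71/274·-5877/1573=-2490/1573
back: M2=273/71−10/71·-2490/1573=6399/1573
back: M1=9/10−3/10·6399/1573=-504/1573
M: M0=0, M1=-504/1573, M2=6399/1573, M3=-2490/1573, M4=-5877/1573, M5=0
seg 0: a=4, c=M0/2=0, d=(M1−M0)/(6·2)=-42/1573, b=Δ0−h0·(2M0+M1)/6=-7529/3146
seg 1: a=-1, c=M1/2=-252/1573, d=(M2−M1)/(6·3)=59/242, b=Δ1−h1·(2M1+M2)/6=-8537/3146
seg 2: a=-4, c=M2/2=6399/3146, d=(M3−M2)/(6·1)=-2963/3146, b=Δ2−h2·(2M2+M3)/6=4574/1573
seg 3: a=0, c=M3/2=-1245/1573, d=(M4−M3)/(6·1)=-1129/3146, b=Δ3−h3·(2M3+M4)/6=1187/286
seg 4: a=3, c=M4/2=-5877/3146, d=(M5−M4)/(6·2)=1959/6292, b=Δ4−h4·(2M4+M5)/6=2345/1573
t_q=1/2 → seg 0, τ=1/2; S=4+-7529/3146·τ+0·τ²+-42/1573·τ³=8809/3146

  seg 0: a=4 b=-7529/3146 c=0 d=-42/1573
  seg 1: a=-1 b=-8537/3146 c=-252/1573 d=59/242
  seg 2: a=-4 b=4574/1573 c=6399/3146 d=-2963/3146
  seg 3: a=0 b=1187/286 c=-1245/1573 d=-1129/3146
  seg 4: a=3 b=2345/1573 c=-5877/3146 d=1959/6292
S(1/2) = 8809/3146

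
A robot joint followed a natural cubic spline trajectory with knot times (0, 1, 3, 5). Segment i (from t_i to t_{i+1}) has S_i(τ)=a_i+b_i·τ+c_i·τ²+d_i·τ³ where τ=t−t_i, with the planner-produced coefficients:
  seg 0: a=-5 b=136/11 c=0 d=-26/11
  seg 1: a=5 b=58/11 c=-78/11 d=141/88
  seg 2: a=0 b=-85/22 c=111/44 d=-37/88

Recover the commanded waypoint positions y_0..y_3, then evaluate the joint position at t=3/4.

y_0 = S_0(0) = a_0 = -5
y_1 = S_1(0) = a_1 = 5
y_2 = S_2(0) = a_2 = 0
y_3 = S_2(2) = -1
t_q=3/4 is in segment 0 (τ=3/4); S_0(τ)=1153/352

y_0=-5 y_1=5 y_2=0 y_3=-1
S(3/4) = 1153/352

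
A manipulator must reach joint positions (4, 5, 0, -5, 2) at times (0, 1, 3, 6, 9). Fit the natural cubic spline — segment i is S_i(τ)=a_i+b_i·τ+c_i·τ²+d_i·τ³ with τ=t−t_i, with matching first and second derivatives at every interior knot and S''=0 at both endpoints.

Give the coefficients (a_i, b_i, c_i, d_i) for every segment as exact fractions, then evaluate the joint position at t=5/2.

  seg 0: a=4 b=2005/1236 c=0 d=-769/1236
  seg 1: a=5 b=-151/618 c=-769/412 d=913/2472
  seg 2: a=0 b=-1013/309 c=36/103 d=58/927
  seg 3: a=-5 b=157/309 c=94/103 d=-94/927
S(5/2) = 11077/6592

Δ: Δ0=1, Δ1=-5/2, Δ2=-5/3, Δ3=7/3
row 1: diag=6, rhs=-21; c'=1/3, d'=-7/2
row 2: denom=10−2·1/3=28/3; d'=(5−2·-7/2)/(28/3)=9/7
row 3: denom=12−3·9/28=309/28; d'=(24−3·9/7)/(309/28)=188/103
back: M3=188/103
back: M2=9/7−9/28·188/103=72/103
back: M1=-7/2−1/3·72/103=-769/206
M: M0=0, M1=-769/206, M2=72/103, M3=188/103, M4=0
seg 0: a=4, c=M0/2=0, d=(M1−M0)/(6·1)=-769/1236, b=Δ0−h0·(2M0+M1)/6=2005/1236
seg 1: a=5, c=M1/2=-769/412, d=(M2−M1)/(6·2)=913/2472, b=Δ1−h1·(2M1+M2)/6=-151/618
seg 2: a=0, c=M2/2=36/103, d=(M3−M2)/(6·3)=58/927, b=Δ2−h2·(2M2+M3)/6=-1013/309
seg 3: a=-5, c=M3/2=94/103, d=(M4−M3)/(6·3)=-94/927, b=Δ3−h3·(2M3+M4)/6=157/309
t_q=5/2 → seg 1, τ=3/2; S=5+-151/618·τ+-769/412·τ²+913/2472·τ³=11077/6592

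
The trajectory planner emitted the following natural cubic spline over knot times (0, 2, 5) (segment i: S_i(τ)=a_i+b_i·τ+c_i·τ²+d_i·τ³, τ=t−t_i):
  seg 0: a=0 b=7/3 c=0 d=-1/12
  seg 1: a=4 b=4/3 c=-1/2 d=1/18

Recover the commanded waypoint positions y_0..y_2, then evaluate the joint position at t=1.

y_0=0 y_1=4 y_2=5
S(1) = 9/4

y_0 = S_0(0) = a_0 = 0
y_1 = S_1(0) = a_1 = 4
y_2 = S_1(3) = 5
t_q=1 is in segment 0 (τ=1); S_0(τ)=9/4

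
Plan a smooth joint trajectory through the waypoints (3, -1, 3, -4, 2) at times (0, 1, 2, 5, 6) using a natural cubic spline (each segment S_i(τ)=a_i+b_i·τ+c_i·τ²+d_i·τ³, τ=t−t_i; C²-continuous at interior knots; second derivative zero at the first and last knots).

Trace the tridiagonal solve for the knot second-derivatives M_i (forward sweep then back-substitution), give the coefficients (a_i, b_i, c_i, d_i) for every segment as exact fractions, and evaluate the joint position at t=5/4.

  seg 0: a=3 b=-4091/636 c=0 d=1547/636
  seg 1: a=-1 b=275/318 c=1547/212 d=-2647/636
  seg 2: a=3 b=1891/636 c=-275/53 d=725/636
  seg 3: a=-4 b=833/318 c=1075/212 d=-1075/636
S(5/4) = -5329/13568

Δ: Δ0=-4, Δ1=4, Δ2=-7/3, Δ3=6
row 1: diag=4, rhs=48; c'=1/4, d'=12
row 2: denom=8−1·1/4=31/4; d'=(-38−1·12)/(31/4)=-200/31
row 3: denom=8−3·12/31=212/31; d'=(50−3·-200/31)/(212/31)=1075/106
back: M3=1075/106
back: M2=-200/31−12/31·1075/106=-550/53
back: M1=12−1/4·-550/53=1547/106
M: M0=0, M1=1547/106, M2=-550/53, M3=1075/106, M4=0
seg 0: a=3, c=M0/2=0, d=(M1−M0)/(6·1)=1547/636, b=Δ0−h0·(2M0+M1)/6=-4091/636
seg 1: a=-1, c=M1/2=1547/212, d=(M2−M1)/(6·1)=-2647/636, b=Δ1−h1·(2M1+M2)/6=275/318
seg 2: a=3, c=M2/2=-275/53, d=(M3−M2)/(6·3)=725/636, b=Δ2−h2·(2M2+M3)/6=1891/636
seg 3: a=-4, c=M3/2=1075/212, d=(M4−M3)/(6·1)=-1075/636, b=Δ3−h3·(2M3+M4)/6=833/318
t_q=5/4 → seg 1, τ=1/4; S=-1+275/318·τ+1547/212·τ²+-2647/636·τ³=-5329/13568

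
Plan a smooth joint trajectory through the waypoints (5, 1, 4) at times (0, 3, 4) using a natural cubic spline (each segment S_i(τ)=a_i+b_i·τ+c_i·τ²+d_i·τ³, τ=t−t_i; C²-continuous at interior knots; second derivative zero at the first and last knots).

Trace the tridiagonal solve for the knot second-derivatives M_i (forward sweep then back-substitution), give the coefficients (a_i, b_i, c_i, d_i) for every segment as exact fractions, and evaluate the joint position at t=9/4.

Δ: Δ0=-4/3, Δ1=3
row 1: diag=8, rhs=26; c'=1/8, d'=13/4
back: M1=13/4
M: M0=0, M1=13/4, M2=0
seg 0: a=5, c=M0/2=0, d=(M1−M0)/(6·3)=13/72, b=Δ0−h0·(2M0+M1)/6=-71/24
seg 1: a=1, c=M1/2=13/8, d=(M2−M1)/(6·1)=-13/24, b=Δ1−h1·(2M1+M2)/6=23/12
t_q=9/4 → seg 0, τ=9/4; S=5+-71/24·τ+0·τ²+13/72·τ³=205/512

  seg 0: a=5 b=-71/24 c=0 d=13/72
  seg 1: a=1 b=23/12 c=13/8 d=-13/24
S(9/4) = 205/512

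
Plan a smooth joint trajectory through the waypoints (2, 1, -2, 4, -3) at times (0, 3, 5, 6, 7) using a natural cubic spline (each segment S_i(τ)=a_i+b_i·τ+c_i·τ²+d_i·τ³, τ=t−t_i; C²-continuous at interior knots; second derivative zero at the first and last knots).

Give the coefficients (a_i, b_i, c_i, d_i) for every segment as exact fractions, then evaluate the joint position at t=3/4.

  seg 0: a=2 b=1603/1284 c=0 d=-677/3852
  seg 1: a=1 b=-2245/642 c=-677/428 d=3313/2568
  seg 2: a=-2 b=1816/321 c=659/107 d=-1867/321
  seg 3: a=4 b=169/321 c=-1208/107 d=1208/321
S(3/4) = 78401/27392

Δ: Δ0=-1/3, Δ1=-3/2, Δ2=6, Δ3=-7
row 1: diag=10, rhs=-7; c'=1/5, d'=-7/10
row 2: denom=6−2·1/5=28/5; d'=(45−2·-7/10)/(28/5)=58/7
row 3: denom=4−1·5/28=107/28; d'=(-78−1·58/7)/(107/28)=-2416/107
back: M3=-2416/107
back: M2=58/7−5/28·-2416/107=1318/107
back: M1=-7/10−1/5·1318/107=-677/214
M: M0=0, M1=-677/214, M2=1318/107, M3=-2416/107, M4=0
seg 0: a=2, c=M0/2=0, d=(M1−M0)/(6·3)=-677/3852, b=Δ0−h0·(2M0+M1)/6=1603/1284
seg 1: a=1, c=M1/2=-677/428, d=(M2−M1)/(6·2)=3313/2568, b=Δ1−h1·(2M1+M2)/6=-2245/642
seg 2: a=-2, c=M2/2=659/107, d=(M3−M2)/(6·1)=-1867/321, b=Δ2−h2·(2M2+M3)/6=1816/321
seg 3: a=4, c=M3/2=-1208/107, d=(M4−M3)/(6·1)=1208/321, b=Δ3−h3·(2M3+M4)/6=169/321
t_q=3/4 → seg 0, τ=3/4; S=2+1603/1284·τ+0·τ²+-677/3852·τ³=78401/27392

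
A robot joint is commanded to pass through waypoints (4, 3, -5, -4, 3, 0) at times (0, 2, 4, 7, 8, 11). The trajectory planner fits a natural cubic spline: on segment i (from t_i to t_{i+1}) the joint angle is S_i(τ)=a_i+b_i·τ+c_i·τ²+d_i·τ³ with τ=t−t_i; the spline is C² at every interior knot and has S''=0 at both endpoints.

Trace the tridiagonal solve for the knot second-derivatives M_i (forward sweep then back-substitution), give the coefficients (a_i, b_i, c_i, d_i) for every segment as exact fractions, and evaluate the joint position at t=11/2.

Δ: Δ0=-1/2, Δ1=-4, Δ2=1/3, Δ3=7, Δ4=-1
row 1: diag=8, rhs=-21; c'=1/4, d'=-21/8
row 2: denom=10−2·1/4=19/2; d'=(26−2·-21/8)/(19/2)=125/38
row 3: denom=8−3·6/19=134/19; d'=(40−3·125/38)/(134/19)=1145/268
row 4: denom=8−1·19/134=1053/134; d'=(-48−1·1145/268)/(1053/134)=-14009/2106
back: M4=-14009/2106
back: M3=1145/268−19/134·-14009/2106=5492/1053
back: M2=125/38−6/19·5492/1053=1153/702
back: M1=-21/8−1/4·1153/702=-2131/702
M: M0=0, M1=-2131/702, M2=1153/702, M3=5492/1053, M4=-14009/2106, M5=0
seg 0: a=4, c=M0/2=0, d=(M1−M0)/(6·2)=-2131/8424, b=Δ0−h0·(2M0+M1)/6=539/1053
seg 1: a=3, c=M1/2=-2131/1404, d=(M2−M1)/(6·2)=821/2106, b=Δ1−h1·(2M1+M2)/6=-5315/2106
seg 2: a=-5, c=M2/2=1153/1404, d=(M3−M2)/(6·3)=7525/37908, b=Δ2−h2·(2M2+M3)/6=-8249/2106
seg 3: a=-4, c=M3/2=2746/1053, d=(M4−M3)/(6·1)=-2777/1404, b=Δ3−h3·(2M3+M4)/6=26831/4212
seg 4: a=3, c=M4/2=-14009/4212, d=(M5−M4)/(6·3)=14009/37908, b=Δ4−h4·(2M4+M5)/6=11903/2106
t_q=11/2 → seg 2, τ=3/2; S=-5+-8249/2106·τ+1153/1404·τ²+7525/37908·τ³=-2407/288

  seg 0: a=4 b=539/1053 c=0 d=-2131/8424
  seg 1: a=3 b=-5315/2106 c=-2131/1404 d=821/2106
  seg 2: a=-5 b=-8249/2106 c=1153/1404 d=7525/37908
  seg 3: a=-4 b=26831/4212 c=2746/1053 d=-2777/1404
  seg 4: a=3 b=11903/2106 c=-14009/4212 d=14009/37908
S(11/2) = -2407/288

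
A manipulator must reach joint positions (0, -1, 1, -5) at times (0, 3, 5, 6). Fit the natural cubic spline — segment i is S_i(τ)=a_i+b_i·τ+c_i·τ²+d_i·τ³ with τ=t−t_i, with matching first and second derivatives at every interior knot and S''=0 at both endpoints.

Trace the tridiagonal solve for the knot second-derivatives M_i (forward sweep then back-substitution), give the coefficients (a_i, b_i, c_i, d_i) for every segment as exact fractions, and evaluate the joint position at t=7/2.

  seg 0: a=0 b=-127/84 c=0 d=11/84
  seg 1: a=-1 b=85/42 c=33/28 d=-71/84
  seg 2: a=1 b=-143/42 c=-109/28 d=109/84
S(7/2) = 45/224

Δ: Δ0=-1/3, Δ1=1, Δ2=-6
row 1: diag=10, rhs=8; c'=1/5, d'=4/5
row 2: denom=6−2·1/5=28/5; d'=(-42−2·4/5)/(28/5)=-109/14
back: M2=-109/14
back: M1=4/5−1/5·-109/14=33/14
M: M0=0, M1=33/14, M2=-109/14, M3=0
seg 0: a=0, c=M0/2=0, d=(M1−M0)/(6·3)=11/84, b=Δ0−h0·(2M0+M1)/6=-127/84
seg 1: a=-1, c=M1/2=33/28, d=(M2−M1)/(6·2)=-71/84, b=Δ1−h1·(2M1+M2)/6=85/42
seg 2: a=1, c=M2/2=-109/28, d=(M3−M2)/(6·1)=109/84, b=Δ2−h2·(2M2+M3)/6=-143/42
t_q=7/2 → seg 1, τ=1/2; S=-1+85/42·τ+33/28·τ²+-71/84·τ³=45/224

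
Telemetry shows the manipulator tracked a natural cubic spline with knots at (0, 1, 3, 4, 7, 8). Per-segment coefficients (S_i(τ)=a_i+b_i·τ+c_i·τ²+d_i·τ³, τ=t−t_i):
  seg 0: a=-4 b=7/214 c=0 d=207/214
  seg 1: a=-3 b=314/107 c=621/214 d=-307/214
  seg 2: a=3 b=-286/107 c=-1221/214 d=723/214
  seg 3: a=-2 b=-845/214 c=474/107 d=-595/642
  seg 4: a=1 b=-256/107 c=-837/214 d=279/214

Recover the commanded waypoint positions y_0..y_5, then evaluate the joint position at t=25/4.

y_0 = S_0(0) = a_0 = -4
y_1 = S_1(0) = a_1 = -3
y_2 = S_2(0) = a_2 = 3
y_3 = S_3(0) = a_3 = -2
y_4 = S_4(0) = a_4 = 1
y_5 = S_4(1) = -4
t_q=25/4 is in segment 3 (τ=9/4); S_3(τ)=13495/13696

y_0=-4 y_1=-3 y_2=3 y_3=-2 y_4=1 y_5=-4
S(25/4) = 13495/13696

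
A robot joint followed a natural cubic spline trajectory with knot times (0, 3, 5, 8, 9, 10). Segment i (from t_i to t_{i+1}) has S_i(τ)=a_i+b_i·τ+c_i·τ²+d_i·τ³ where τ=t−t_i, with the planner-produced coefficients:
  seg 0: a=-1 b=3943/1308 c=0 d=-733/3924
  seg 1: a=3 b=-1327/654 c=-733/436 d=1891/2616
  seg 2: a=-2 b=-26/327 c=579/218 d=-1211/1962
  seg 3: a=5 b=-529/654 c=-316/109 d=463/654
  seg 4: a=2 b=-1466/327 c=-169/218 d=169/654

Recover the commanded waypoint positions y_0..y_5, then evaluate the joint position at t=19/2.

y_0 = S_0(0) = a_0 = -1
y_1 = S_1(0) = a_1 = 3
y_2 = S_2(0) = a_2 = -2
y_3 = S_3(0) = a_3 = 5
y_4 = S_4(0) = a_4 = 2
y_5 = S_4(1) = -3
t_q=19/2 is in segment 4 (τ=1/2); S_4(τ)=-703/1744

y_0=-1 y_1=3 y_2=-2 y_3=5 y_4=2 y_5=-3
S(19/2) = -703/1744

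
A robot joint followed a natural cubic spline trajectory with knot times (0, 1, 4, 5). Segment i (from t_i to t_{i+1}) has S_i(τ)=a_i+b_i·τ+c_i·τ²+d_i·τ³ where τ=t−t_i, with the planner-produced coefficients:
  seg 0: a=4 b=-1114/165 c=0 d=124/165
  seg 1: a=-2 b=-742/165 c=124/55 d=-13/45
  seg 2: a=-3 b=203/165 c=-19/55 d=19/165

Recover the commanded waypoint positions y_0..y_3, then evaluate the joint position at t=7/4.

y_0=4 y_1=-2 y_2=-3 y_3=-2
S(7/4) = -14877/3520

y_0 = S_0(0) = a_0 = 4
y_1 = S_1(0) = a_1 = -2
y_2 = S_2(0) = a_2 = -3
y_3 = S_2(1) = -2
t_q=7/4 is in segment 1 (τ=3/4); S_1(τ)=-14877/3520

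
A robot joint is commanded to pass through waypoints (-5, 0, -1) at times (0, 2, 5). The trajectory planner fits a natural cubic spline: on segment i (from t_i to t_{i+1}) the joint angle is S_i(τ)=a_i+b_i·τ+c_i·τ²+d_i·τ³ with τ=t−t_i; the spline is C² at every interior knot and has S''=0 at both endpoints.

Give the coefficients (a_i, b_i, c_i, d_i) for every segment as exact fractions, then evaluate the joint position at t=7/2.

Δ: Δ0=5/2, Δ1=-1/3
row 1: diag=10, rhs=-17; c'=3/10, d'=-17/10
back: M1=-17/10
M: M0=0, M1=-17/10, M2=0
seg 0: a=-5, c=M0/2=0, d=(M1−M0)/(6·2)=-17/120, b=Δ0−h0·(2M0+M1)/6=46/15
seg 1: a=0, c=M1/2=-17/20, d=(M2−M1)/(6·3)=17/180, b=Δ1−h1·(2M1+M2)/6=41/30
t_q=7/2 → seg 1, τ=3/2; S=0+41/30·τ+-17/20·τ²+17/180·τ³=73/160

  seg 0: a=-5 b=46/15 c=0 d=-17/120
  seg 1: a=0 b=41/30 c=-17/20 d=17/180
S(7/2) = 73/160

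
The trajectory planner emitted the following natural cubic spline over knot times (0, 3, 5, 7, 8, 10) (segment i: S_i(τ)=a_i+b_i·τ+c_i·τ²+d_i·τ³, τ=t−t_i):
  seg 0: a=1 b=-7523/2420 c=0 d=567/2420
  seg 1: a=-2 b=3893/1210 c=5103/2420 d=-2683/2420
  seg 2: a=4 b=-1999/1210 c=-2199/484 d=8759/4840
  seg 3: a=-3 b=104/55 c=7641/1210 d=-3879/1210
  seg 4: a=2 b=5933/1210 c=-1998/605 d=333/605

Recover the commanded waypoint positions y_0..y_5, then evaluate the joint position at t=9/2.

y_0 = S_0(0) = a_0 = 1
y_1 = S_1(0) = a_1 = -2
y_2 = S_2(0) = a_2 = 4
y_3 = S_3(0) = a_3 = -3
y_4 = S_4(0) = a_4 = 2
y_5 = S_4(2) = 3
t_q=9/2 is in segment 1 (τ=3/2); S_1(τ)=14825/3872

y_0=1 y_1=-2 y_2=4 y_3=-3 y_4=2 y_5=3
S(9/2) = 14825/3872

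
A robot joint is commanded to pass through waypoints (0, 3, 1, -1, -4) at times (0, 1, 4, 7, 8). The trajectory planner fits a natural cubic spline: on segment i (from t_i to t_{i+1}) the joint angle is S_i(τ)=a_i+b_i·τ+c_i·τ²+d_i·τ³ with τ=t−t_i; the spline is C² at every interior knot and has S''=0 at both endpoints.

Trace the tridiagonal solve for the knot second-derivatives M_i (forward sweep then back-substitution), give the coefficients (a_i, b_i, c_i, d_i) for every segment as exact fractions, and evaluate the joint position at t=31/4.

  seg 0: a=0 b=553/156 c=0 d=-85/156
  seg 1: a=3 b=149/78 c=-85/52 d=121/468
  seg 2: a=1 b=-11/12 c=9/13 d=-95/468
  seg 3: a=-1 b=-175/78 c=-59/52 d=59/156
S(31/4) = -10521/3328

Δ: Δ0=3, Δ1=-2/3, Δ2=-2/3, Δ3=-3
row 1: diag=8, rhs=-22; c'=3/8, d'=-11/4
row 2: denom=12−3·3/8=87/8; d'=(0−3·-11/4)/(87/8)=22/29
row 3: denom=8−3·8/29=208/29; d'=(-14−3·22/29)/(208/29)=-59/26
back: M3=-59/26
back: M2=22/29−8/29·-59/26=18/13
back: M1=-11/4−3/8·18/13=-85/26
M: M0=0, M1=-85/26, M2=18/13, M3=-59/26, M4=0
seg 0: a=0, c=M0/2=0, d=(M1−M0)/(6·1)=-85/156, b=Δ0−h0·(2M0+M1)/6=553/156
seg 1: a=3, c=M1/2=-85/52, d=(M2−M1)/(6·3)=121/468, b=Δ1−h1·(2M1+M2)/6=149/78
seg 2: a=1, c=M2/2=9/13, d=(M3−M2)/(6·3)=-95/468, b=Δ2−h2·(2M2+M3)/6=-11/12
seg 3: a=-1, c=M3/2=-59/52, d=(M4−M3)/(6·1)=59/156, b=Δ3−h3·(2M3+M4)/6=-175/78
t_q=31/4 → seg 3, τ=3/4; S=-1+-175/78·τ+-59/52·τ²+59/156·τ³=-10521/3328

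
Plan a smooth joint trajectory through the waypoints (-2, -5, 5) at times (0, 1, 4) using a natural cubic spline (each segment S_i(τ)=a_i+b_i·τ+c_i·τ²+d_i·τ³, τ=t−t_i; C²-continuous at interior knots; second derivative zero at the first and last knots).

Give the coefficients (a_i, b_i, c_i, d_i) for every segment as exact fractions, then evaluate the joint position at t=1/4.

Δ: Δ0=-3, Δ1=10/3
row 1: diag=8, rhs=38; c'=3/8, d'=19/4
back: M1=19/4
M: M0=0, M1=19/4, M2=0
seg 0: a=-2, c=M0/2=0, d=(M1−M0)/(6·1)=19/24, b=Δ0−h0·(2M0+M1)/6=-91/24
seg 1: a=-5, c=M1/2=19/8, d=(M2−M1)/(6·3)=-19/72, b=Δ1−h1·(2M1+M2)/6=-17/12
t_q=1/4 → seg 0, τ=1/4; S=-2+-91/24·τ+0·τ²+19/24·τ³=-1503/512

  seg 0: a=-2 b=-91/24 c=0 d=19/24
  seg 1: a=-5 b=-17/12 c=19/8 d=-19/72
S(1/4) = -1503/512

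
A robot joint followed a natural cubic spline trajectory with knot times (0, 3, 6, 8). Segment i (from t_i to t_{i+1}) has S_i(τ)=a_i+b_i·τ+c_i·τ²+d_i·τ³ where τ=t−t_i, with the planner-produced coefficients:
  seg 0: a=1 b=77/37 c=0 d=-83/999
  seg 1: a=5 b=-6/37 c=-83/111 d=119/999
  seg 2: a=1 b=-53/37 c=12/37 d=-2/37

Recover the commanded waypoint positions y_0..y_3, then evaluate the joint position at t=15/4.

y_0 = S_0(0) = a_0 = 1
y_1 = S_1(0) = a_1 = 5
y_2 = S_2(0) = a_2 = 1
y_3 = S_2(2) = -1
t_q=15/4 is in segment 1 (τ=3/4); S_1(τ)=10675/2368

y_0=1 y_1=5 y_2=1 y_3=-1
S(15/4) = 10675/2368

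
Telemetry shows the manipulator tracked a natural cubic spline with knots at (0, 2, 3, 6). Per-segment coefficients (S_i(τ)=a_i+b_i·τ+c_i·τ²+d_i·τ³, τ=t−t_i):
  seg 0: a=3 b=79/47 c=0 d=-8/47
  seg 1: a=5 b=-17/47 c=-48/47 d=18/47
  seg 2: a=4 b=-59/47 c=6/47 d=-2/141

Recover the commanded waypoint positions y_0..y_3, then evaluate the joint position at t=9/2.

y_0 = S_0(0) = a_0 = 3
y_1 = S_1(0) = a_1 = 5
y_2 = S_2(0) = a_2 = 4
y_3 = S_2(3) = 1
t_q=9/2 is in segment 2 (τ=3/2); S_2(τ)=443/188

y_0=3 y_1=5 y_2=4 y_3=1
S(9/2) = 443/188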